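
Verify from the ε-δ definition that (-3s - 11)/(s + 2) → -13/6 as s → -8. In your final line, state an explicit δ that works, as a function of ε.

Fix ε > 0. We want δ > 0 with 0 < |s + 8| < δ ⇒ |(-3s - 11)/(s + 2) + 13/6| < ε.
Combining over a common denominator, (-3s - 11)/(s + 2) + 13/6 = [(-3s - 11)·(-6) − 13·(s + 2)] / [(-6)·(s + 2)] = 5(s + 8) / ((-6)(s + 2)).
So |(-3s - 11)/(s + 2) + 13/6| = 5|s + 8| / (6·|s + 2|).
Restrict δ ≤ 3. Then |s + 8| < 3 gives |s + 2| = |(s + 8) + (-6)| ≥ 6 − 3 = 3.
Hence |(-3s - 11)/(s + 2) + 13/6| < 5|s + 8|/(6·3) = (5/18)|s + 8|, which is < ε once |s + 8| < (18/5)ε.
Take δ = min(3, (18/5)ε). Then 0 < |s + 8| < δ forces both bounds, so |(-3s - 11)/(s + 2) + 13/6| < ε.

δ = min(3, (18/5)ε)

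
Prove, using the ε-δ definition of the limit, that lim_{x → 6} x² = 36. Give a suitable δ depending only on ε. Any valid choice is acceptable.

Let ε > 0. We seek δ > 0 with 0 < |x − 6| < δ ⇒ |x² − 36| < ε.
Factor: x² − 36 = (x − 6)(x + 6), so |x² − 36| = |x − 6|·|x + 6|.
Restrict δ ≤ 1. Then |x − 6| < 1 gives |x| < 7, so by the triangle inequality |x + 6| ≤ 7 + 6 = 13.
Hence |x² − 36| ≤ 13|x − 6|, which is < ε once |x − 6| < ε/13.
Take δ = min(1, ε/13). If 0 < |x − 6| < δ then both bounds hold and |x² − 36| ≤ 13|x − 6| < 13·(ε/13) = ε.

δ = min(1, ε/13)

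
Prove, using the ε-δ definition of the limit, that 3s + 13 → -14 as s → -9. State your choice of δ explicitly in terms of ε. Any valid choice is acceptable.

Suppose ε > 0. We need δ > 0 so that 0 < |s + 9| < δ implies |(3s + 13) + 14| < ε.
|(3s + 13) + 14| = |3s + 27| = 3|s + 9|.
So 3|s + 9| < ε exactly when |s + 9| < ε/3.
Take δ = ε/3. If 0 < |s + 9| < δ then |(3s + 13) + 14| = 3|s + 9| < 3·(ε/3) = ε.

δ = ε/3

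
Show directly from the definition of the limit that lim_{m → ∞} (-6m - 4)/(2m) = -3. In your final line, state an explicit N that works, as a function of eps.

N = 2/eps

Let eps > 0. For m ≥ 1, |(-6m - 4)/(2m) + 3| = |-8|/(2(2m)) = 8/(2(2m)).
Since 2m ≥ 2m for m ≥ 1, this is ≤ 8/(2·2m) = 2/m.
So |(-6m - 4)/(2m) + 3| < eps whenever m > 2/eps.
Take N = 2/eps. If m > N then |(-6m - 4)/(2m) + 3| ≤ 2/m < eps.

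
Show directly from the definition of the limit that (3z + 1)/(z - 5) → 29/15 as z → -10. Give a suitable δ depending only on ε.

δ = min(15/2, (225/32)ε)

Suppose ε > 0. We want δ > 0 with 0 < |z + 10| < δ ⇒ |(3z + 1)/(z - 5) − (29/15)| < ε.
Combining over a common denominator, (3z + 1)/(z - 5) − (29/15) = [(3z + 1)·(-15) − (-29)·(z - 5)] / [(-15)·(z - 5)] = -16(z + 10) / ((-15)(z - 5)).
So |(3z + 1)/(z - 5) − (29/15)| = 16|z + 10| / (15·|z − 5|).
Restrict δ ≤ 15/2. Then |z + 10| < 15/2 gives |z − 5| = |(z + 10) + (-15)| ≥ 15 − 15/2 = 15/2.
Hence |(3z + 1)/(z - 5) − (29/15)| < 16|z + 10|/(15·(15/2)) = (32/225)|z + 10|, which is < ε once |z + 10| < (225/32)ε.
Take δ = min(15/2, (225/32)ε). Then 0 < |z + 10| < δ forces both bounds, so |(3z + 1)/(z - 5) − (29/15)| < ε.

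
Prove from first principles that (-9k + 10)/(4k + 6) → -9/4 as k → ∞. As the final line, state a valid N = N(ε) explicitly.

N = (47/8)/ε

Let ε > 0 be given. For k ≥ 1, |(-9k + 10)/(4k + 6) + 9/4| = |94|/(4(4k + 6)) = 94/(4(4k + 6)).
Since 4k + 6 ≥ 4k for k ≥ 1, this is ≤ 94/(4·4k) = (47/8)/k.
So |(-9k + 10)/(4k + 6) + 9/4| < ε whenever k > (47/8)/ε.
Take N = (47/8)/ε. If k > N then |(-9k + 10)/(4k + 6) + 9/4| ≤ (47/8)/k < ε.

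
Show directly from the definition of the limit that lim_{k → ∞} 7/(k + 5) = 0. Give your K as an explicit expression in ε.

Let ε > 0. For k ≥ 1, |7/(k + 5) − 0| = 7/(k + 5) ≤ 7/k.
We need 7/k < ε, i.e. k > 7/ε.
Take K = 7/ε. If k > K then |7/(k + 5)| ≤ 7/k < ε.

K = 7/ε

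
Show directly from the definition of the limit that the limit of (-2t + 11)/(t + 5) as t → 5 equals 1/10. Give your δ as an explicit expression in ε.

Let ε > 0. We want δ > 0 with 0 < |t − 5| < δ ⇒ |(-2t + 11)/(t + 5) − (1/10)| < ε.
Combining over a common denominator, (-2t + 11)/(t + 5) − (1/10) = [(-2t + 11)·10 − 1·(t + 5)] / [10·(t + 5)] = -21(t − 5) / (10(t + 5)).
So |(-2t + 11)/(t + 5) − (1/10)| = 21|t − 5| / (10·|t + 5|).
Require δ ≤ 5, so |t + 5| ≥ |10| − |t − 5| > 10 − 5 = 5.
Hence |(-2t + 11)/(t + 5) − (1/10)| < 21|t − 5|/(10·5) = (21/50)|t − 5|, which is < ε once |t − 5| < (50/21)ε.
Take δ = min(5, (50/21)ε). Then 0 < |t − 5| < δ forces both bounds, so |(-2t + 11)/(t + 5) − (1/10)| < ε.

δ = min(5, (50/21)ε)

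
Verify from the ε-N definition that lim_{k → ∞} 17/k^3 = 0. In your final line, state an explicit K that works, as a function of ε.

K = (17/ε)^{1/3}

Fix ε > 0. For k ≥ 1, |17/k^3 − 0| = 17/k^3.
17/k^3 < ε ⇔ k^3 > 17/ε ⇔ k > (17/ε)^{1/3}.
Take K = (17/ε)^{1/3}. Then k > K implies 17/k^3 < ε.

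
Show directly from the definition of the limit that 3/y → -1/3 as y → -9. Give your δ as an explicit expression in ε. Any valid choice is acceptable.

δ = min(9/2, (27/2)ε)

Fix ε > 0. We seek δ > 0 such that 0 < |y + 9| < δ implies |3/y + 1/3| < ε.
|3/y + 1/3| = 3·|-9 − y|/(9·|y|) = 3|y + 9|/(9|y|).
Restrict δ ≤ 9/2. Then |y + 9| < 9/2 gives |y| > 9/2, so 9|y| > 81/2.
Then |3/y + 1/3| < 3|y + 9|/(81/2), which is < ε when |y + 9| < (27/2)ε.
Take δ = min(9/2, (27/2)ε). Then 0 < |y + 9| < δ gives both |y + 9| < 9/2 and |y + 9| < (27/2)ε, so |3/y + 1/3| < ε.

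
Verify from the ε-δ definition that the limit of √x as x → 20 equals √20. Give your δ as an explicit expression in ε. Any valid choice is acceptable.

Let ε > 0 be given. We want δ > 0 such that 0 < |x − 20| < δ implies |√x − √20| < ε.
Multiplying by the conjugate, |√x − √20| = |x − 20|/(√x + √20).
Restrict δ ≤ 20 so that |x − 20| < 20 forces x > 0, and then √x + √20 > √20.
Hence |√x − √20| < |x − 20|/√20, which is < ε once |x − 20| < √20·ε.
Take δ = min(20, √20·ε). If 0 < |x − 20| < δ then x > 0 and |√x − √20| < |x − 20|/√20 < ε.

δ = min(20, √20·ε)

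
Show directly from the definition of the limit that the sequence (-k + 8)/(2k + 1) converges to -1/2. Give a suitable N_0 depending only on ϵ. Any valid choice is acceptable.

N_0 = (17/4)/ϵ

Let ϵ > 0. For k ≥ 1, |(-k + 8)/(2k + 1) + 1/2| = |17|/(2(2k + 1)) = 17/(2(2k + 1)).
Since 2k + 1 ≥ 2k for k ≥ 1, this is ≤ 17/(2·2k) = (17/4)/k.
So |(-k + 8)/(2k + 1) + 1/2| < ϵ whenever k > (17/4)/ϵ.
Take N_0 = (17/4)/ϵ. If k > N_0 then |(-k + 8)/(2k + 1) + 1/2| ≤ (17/4)/k < ϵ.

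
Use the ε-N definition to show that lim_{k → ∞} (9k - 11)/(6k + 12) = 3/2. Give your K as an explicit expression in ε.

K = (29/6)/ε

Let ε > 0. For k ≥ 1, |(9k - 11)/(6k + 12) − (3/2)| = |-174|/(6(6k + 12)) = 174/(6(6k + 12)).
Since 6k + 12 ≥ 6k for k ≥ 1, this is ≤ 174/(6·6k) = (29/6)/k.
So |(9k - 11)/(6k + 12) − (3/2)| < ε whenever k > (29/6)/ε.
Take K = (29/6)/ε. If k > K then |(9k - 11)/(6k + 12) − (3/2)| ≤ (29/6)/k < ε.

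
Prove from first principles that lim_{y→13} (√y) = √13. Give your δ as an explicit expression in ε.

Suppose ε > 0. We want δ > 0 such that 0 < |y − 13| < δ implies |√y − √13| < ε.
Multiplying by the conjugate, |√y − √13| = |y − 13|/(√y + √13).
Restrict δ ≤ 13 so that |y − 13| < 13 forces y > 0, and then √y + √13 > √13.
Hence |√y − √13| < |y − 13|/√13, which is < ε once |y − 13| < √13·ε.
Take δ = min(13, √13·ε). If 0 < |y − 13| < δ then y > 0 and |√y − √13| < |y − 13|/√13 < ε.

δ = min(13, √13·ε)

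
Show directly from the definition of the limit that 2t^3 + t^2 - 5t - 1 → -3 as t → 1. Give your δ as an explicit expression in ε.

δ = min(1, ε/16)

Let ε > 0 be given. We want δ > 0 such that 0 < |t − 1| < δ implies |(2t^3 + t^2 - 5t - 1) + 3| < ε.
(2t^3 + t^2 - 5t - 1) + 3 = 2t^3 + t^2 - 5t + 2 = (t − 1)(2t^2 + 3t - 2).
So |(2t^3 + t^2 - 5t - 1) + 3| = |t − 1|·|2t^2 + 3t - 2|.
Require δ ≤ 1. Then |t − 1| < 1 gives |t| < 2, and by the triangle inequality |2t^2 + 3t - 2| ≤ 2·2^2 + 3·2 + 2 = 16.
Hence |(2t^3 + t^2 - 5t - 1) + 3| ≤ 16|t − 1| < ε provided |t − 1| < ε/16.
Take δ = min(1, ε/16). Then 0 < |t − 1| < δ gives both |t − 1| < 1 and |t − 1| < ε/16, so |(2t^3 + t^2 - 5t - 1) + 3| < ε.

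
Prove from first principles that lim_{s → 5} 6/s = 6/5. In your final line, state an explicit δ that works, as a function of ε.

δ = min(5/2, (25/12)ε)

Let ε > 0. We seek δ > 0 such that 0 < |s − 5| < δ implies |6/s − (6/5)| < ε.
|6/s − (6/5)| = 6·|5 − s|/(5·|s|) = 6|s − 5|/(5|s|).
Require δ ≤ 5/2 so that |s| > 5 − 5/2 = 5/2, hence 5|s| > 25/2.
Then |6/s − (6/5)| < 6|s − 5|/(25/2), which is < ε when |s − 5| < (25/12)ε.
Take δ = min(5/2, (25/12)ε). Then 0 < |s − 5| < δ gives both |s − 5| < 5/2 and |s − 5| < (25/12)ε, so |6/s − (6/5)| < ε.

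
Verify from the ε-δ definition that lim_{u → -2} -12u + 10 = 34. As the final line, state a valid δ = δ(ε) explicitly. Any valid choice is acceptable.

Suppose ε > 0. We need δ > 0 so that 0 < |u + 2| < δ implies |(-12u + 10) − 34| < ε.
Since (-12u + 10) − 34 = -12(u + 2), we have |(-12u + 10) − 34| = 12|u + 2|.
So 12|u + 2| < ε exactly when |u + 2| < ε/12.
Choosing δ = ε/12 gives |(-12u + 10) − 34| = 12|u + 2| < ε whenever |u + 2| < δ.

δ = ε/12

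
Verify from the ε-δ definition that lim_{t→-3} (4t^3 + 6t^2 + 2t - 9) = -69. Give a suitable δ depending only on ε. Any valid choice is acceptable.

δ = min(1, ε/108)

Let ε > 0 be given. We want δ > 0 such that 0 < |t + 3| < δ implies |(4t^3 + 6t^2 + 2t - 9) + 69| < ε.
(4t^3 + 6t^2 + 2t - 9) + 69 = 4t^3 + 6t^2 + 2t + 60 = (t + 3)(4t^2 - 6t + 20).
So |(4t^3 + 6t^2 + 2t - 9) + 69| = |t + 3|·|4t^2 - 6t + 20|.
Require δ ≤ 1. Then |t + 3| < 1 gives |t| < 4, and by the triangle inequality |4t^2 - 6t + 20| ≤ 4·4^2 + 6·4 + 20 = 108.
Hence |(4t^3 + 6t^2 + 2t - 9) + 69| ≤ 108|t + 3| < ε provided |t + 3| < ε/108.
Choosing δ = min(1, ε/108) ensures both conditions, hence |(4t^3 + 6t^2 + 2t - 9) + 69| < ε.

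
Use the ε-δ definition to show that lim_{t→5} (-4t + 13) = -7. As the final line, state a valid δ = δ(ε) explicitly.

Fix ε > 0. We need δ > 0 so that 0 < |t − 5| < δ implies |(-4t + 13) + 7| < ε.
Since (-4t + 13) + 7 = -4(t − 5), we have |(-4t + 13) + 7| = 4|t − 5|.
Thus it suffices that |t − 5| < ε/4.
Choosing δ = ε/4 gives |(-4t + 13) + 7| = 4|t − 5| < ε whenever |t − 5| < δ.

δ = ε/4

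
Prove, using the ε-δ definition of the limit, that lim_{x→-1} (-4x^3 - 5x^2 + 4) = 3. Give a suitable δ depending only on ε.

Fix ε > 0. We want δ > 0 such that 0 < |x + 1| < δ implies |(-4x^3 - 5x^2 + 4) − 3| < ε.
(-4x^3 - 5x^2 + 4) − 3 = -4x^3 - 5x^2 + 1 = (x + 1)(-4x^2 - x + 1).
So |(-4x^3 - 5x^2 + 4) − 3| = |x + 1|·|-4x^2 - x + 1|.
Require δ ≤ 1. Then |x + 1| < 1 gives |x| < 2, and by the triangle inequality |-4x^2 - x + 1| ≤ 4·2^2 + 2 + 1 = 19.
Hence |(-4x^3 - 5x^2 + 4) − 3| ≤ 19|x + 1| < ε provided |x + 1| < ε/19.
Choosing δ = min(1, ε/19) ensures both conditions, hence |(-4x^3 - 5x^2 + 4) − 3| < ε.

δ = min(1, ε/19)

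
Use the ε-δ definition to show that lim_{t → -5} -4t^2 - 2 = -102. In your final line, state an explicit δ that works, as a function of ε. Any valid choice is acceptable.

δ = min(1, ε/44)

Suppose ε > 0. We want δ > 0 such that 0 < |t + 5| < δ implies |(-4t^2 - 2) + 102| < ε.
(-4t^2 - 2) + 102 = -4t^2 + 100 = (t + 5)(-4t + 20).
So |(-4t^2 - 2) + 102| = |t + 5|·|-4t + 20|.
Require δ ≤ 1. Then |t + 5| < 1 gives |t| < 6, and by the triangle inequality |-4t + 20| ≤ 4·6 + 20 = 44.
Hence |(-4t^2 - 2) + 102| ≤ 44|t + 5| < ε provided |t + 5| < ε/44.
Take δ = min(1, ε/44). Then 0 < |t + 5| < δ gives both |t + 5| < 1 and |t + 5| < ε/44, so |(-4t^2 - 2) + 102| < ε.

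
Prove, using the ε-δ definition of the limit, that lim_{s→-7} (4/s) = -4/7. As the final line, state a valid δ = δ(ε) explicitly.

δ = min(7/2, (49/8)ε)

Let ε > 0 be given. We seek δ > 0 such that 0 < |s + 7| < δ implies |4/s + 4/7| < ε.
|4/s + 4/7| = 4·|-7 − s|/(7·|s|) = 4|s + 7|/(7|s|).
Restrict δ ≤ 7/2. Then |s + 7| < 7/2 gives |s| > 7/2, so 7|s| > 49/2.
Then |4/s + 4/7| < 4|s + 7|/(49/2), which is < ε when |s + 7| < (49/8)ε.
Take δ = min(7/2, (49/8)ε). Then 0 < |s + 7| < δ gives both |s + 7| < 7/2 and |s + 7| < (49/8)ε, so |4/s + 4/7| < ε.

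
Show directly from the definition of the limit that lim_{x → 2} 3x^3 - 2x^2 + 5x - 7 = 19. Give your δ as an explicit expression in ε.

δ = min(1, ε/52)

Suppose ε > 0. We want δ > 0 such that 0 < |x − 2| < δ implies |(3x^3 - 2x^2 + 5x - 7) − 19| < ε.
(3x^3 - 2x^2 + 5x - 7) − 19 = 3x^3 - 2x^2 + 5x - 26 = (x − 2)(3x^2 + 4x + 13).
So |(3x^3 - 2x^2 + 5x - 7) − 19| = |x − 2|·|3x^2 + 4x + 13|.
Assume first that |x − 2| < 1, so |x| < 3. Then |3x^2 + 4x + 13| ≤ 3·3^2 + 4·3 + 13 = 52.
Hence |(3x^3 - 2x^2 + 5x - 7) − 19| ≤ 52|x − 2| < ε provided |x − 2| < ε/52.
Take δ = min(1, ε/52). Then 0 < |x − 2| < δ gives both |x − 2| < 1 and |x − 2| < ε/52, so |(3x^3 - 2x^2 + 5x - 7) − 19| < ε.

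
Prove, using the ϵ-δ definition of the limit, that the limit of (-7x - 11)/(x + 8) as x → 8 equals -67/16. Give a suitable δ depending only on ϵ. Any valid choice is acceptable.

Let ϵ > 0 be given. We want δ > 0 with 0 < |x − 8| < δ ⇒ |(-7x - 11)/(x + 8) + 67/16| < ϵ.
Combining over a common denominator, (-7x - 11)/(x + 8) + 67/16 = [(-7x - 11)·16 − (-67)·(x + 8)] / [16·(x + 8)] = -45(x − 8) / (16(x + 8)).
So |(-7x - 11)/(x + 8) + 67/16| = 45|x − 8| / (16·|x + 8|).
Restrict δ ≤ 8. Then |x − 8| < 8 gives |x + 8| = |(x − 8) + 16| ≥ 16 − 8 = 8.
Hence |(-7x - 11)/(x + 8) + 67/16| < 45|x − 8|/(16·8) = (45/128)|x − 8|, which is < ϵ once |x − 8| < (128/45)ϵ.
Take δ = min(8, (128/45)ϵ). Then 0 < |x − 8| < δ forces both bounds, so |(-7x - 11)/(x + 8) + 67/16| < ϵ.

δ = min(8, (128/45)ϵ)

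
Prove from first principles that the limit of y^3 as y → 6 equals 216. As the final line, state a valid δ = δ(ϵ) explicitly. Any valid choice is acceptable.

δ = min(2, ϵ/148)

Fix ϵ > 0. We seek δ > 0 with 0 < |y − 6| < δ ⇒ |y^3 − 216| < ϵ.
Factor: y^3 − 216 = (y − 6)(y^2 + 6y + 36), so |y^3 − 216| = |y − 6|·|y^2 + 6y + 36|.
Impose δ ≤ 2 so that |y| < 8; then |y^2 + 6y + 36| ≤ 148.
Hence |y^3 − 216| ≤ 148|y − 6|, which is < ϵ once |y − 6| < ϵ/148.
Take δ = min(2, ϵ/148). If 0 < |y − 6| < δ then both bounds hold and |y^3 − 216| ≤ 148|y − 6| < 148·(ϵ/148) = ϵ.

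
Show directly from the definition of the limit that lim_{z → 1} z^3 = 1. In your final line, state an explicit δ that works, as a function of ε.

δ = min(1, ε/7)

Let ε > 0 be given. We seek δ > 0 with 0 < |z − 1| < δ ⇒ |z^3 − 1| < ε.
Factor: z^3 − 1 = (z − 1)(z^2 + z + 1), so |z^3 − 1| = |z − 1|·|z^2 + z + 1|.
Restrict δ ≤ 1. Then |z − 1| < 1 gives |z| < 2, so by the triangle inequality |z^2 + z + 1| ≤ 2^2 + 2 + 1 = 7.
Hence |z^3 − 1| ≤ 7|z − 1|, which is < ε once |z − 1| < ε/7.
Take δ = min(1, ε/7). If 0 < |z − 1| < δ then both bounds hold and |z^3 − 1| ≤ 7|z − 1| < 7·(ε/7) = ε.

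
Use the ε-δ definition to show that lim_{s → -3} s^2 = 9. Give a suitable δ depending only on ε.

δ = min(2, ε/8)

Let ε > 0. We seek δ > 0 with 0 < |s + 3| < δ ⇒ |s^2 − 9| < ε.
Factor: s^2 − 9 = (s + 3)(s - 3), so |s^2 − 9| = |s + 3|·|s - 3|.
Restrict δ ≤ 2. Then |s + 3| < 2 gives |s| < 5, so by the triangle inequality |s - 3| ≤ 5 + 3 = 8.
Hence |s^2 − 9| ≤ 8|s + 3|, which is < ε once |s + 3| < ε/8.
Take δ = min(2, ε/8). If 0 < |s + 3| < δ then both bounds hold and |s^2 − 9| ≤ 8|s + 3| < 8·(ε/8) = ε.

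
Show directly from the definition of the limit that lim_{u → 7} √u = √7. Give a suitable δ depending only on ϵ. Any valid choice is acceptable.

δ = min(7, √7·ϵ)

Suppose ϵ > 0. We want δ > 0 such that 0 < |u − 7| < δ implies |√u − √7| < ϵ.
Rationalise: √u − √7 = (u − 7)/(√u + √7), so |√u − √7| = |u − 7|/(√u + √7).
Restrict δ ≤ 7 so that |u − 7| < 7 forces u > 0, and then √u + √7 > √7.
Hence |√u − √7| < |u − 7|/√7, which is < ϵ once |u − 7| < √7·ϵ.
Take δ = min(7, √7·ϵ). If 0 < |u − 7| < δ then u > 0 and |√u − √7| < |u − 7|/√7 < ϵ.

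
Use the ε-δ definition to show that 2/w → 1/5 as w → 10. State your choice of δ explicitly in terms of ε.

δ = min(5, 25ε)

Suppose ε > 0. We seek δ > 0 such that 0 < |w − 10| < δ implies |2/w − (1/5)| < ε.
|2/w − (1/5)| = 2·|10 − w|/(10·|w|) = 2|w − 10|/(10|w|).
Restrict δ ≤ 5. Then |w − 10| < 5 gives |w| > 5, so 10|w| > 50.
Then |2/w − (1/5)| < 2|w − 10|/50, which is < ε when |w − 10| < 25ε.
Take δ = min(5, 25ε). Then 0 < |w − 10| < δ gives both |w − 10| < 5 and |w − 10| < 25ε, so |2/w − (1/5)| < ε.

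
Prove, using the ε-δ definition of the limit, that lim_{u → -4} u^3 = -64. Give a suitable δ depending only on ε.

δ = min(2, ε/76)

Let ε > 0 be given. We seek δ > 0 with 0 < |u + 4| < δ ⇒ |u^3 + 64| < ε.
Factor: u^3 + 64 = (u + 4)(u^2 - 4u + 16), so |u^3 + 64| = |u + 4|·|u^2 - 4u + 16|.
Impose δ ≤ 2 so that |u| < 6; then |u^2 - 4u + 16| ≤ 76.
Hence |u^3 + 64| ≤ 76|u + 4|, which is < ε once |u + 4| < ε/76.
Take δ = min(2, ε/76). If 0 < |u + 4| < δ then both bounds hold and |u^3 + 64| ≤ 76|u + 4| < 76·(ε/76) = ε.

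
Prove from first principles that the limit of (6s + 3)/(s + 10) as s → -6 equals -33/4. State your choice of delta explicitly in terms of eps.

Suppose eps > 0. We want delta > 0 with 0 < |s + 6| < delta ⇒ |(6s + 3)/(s + 10) + 33/4| < eps.
Combining over a common denominator, (6s + 3)/(s + 10) + 33/4 = [(6s + 3)·4 − (-33)·(s + 10)] / [4·(s + 10)] = 57(s + 6) / (4(s + 10)).
So |(6s + 3)/(s + 10) + 33/4| = 57|s + 6| / (4·|s + 10|).
Require delta ≤ 2, so |s + 10| ≥ |4| − |s + 6| > 4 − 2 = 2.
Hence |(6s + 3)/(s + 10) + 33/4| < 57|s + 6|/(4·2) = (57/8)|s + 6|, which is < eps once |s + 6| < (8/57)eps.
Take delta = min(2, (8/57)eps). Then 0 < |s + 6| < delta forces both bounds, so |(6s + 3)/(s + 10) + 33/4| < eps.

delta = min(2, (8/57)eps)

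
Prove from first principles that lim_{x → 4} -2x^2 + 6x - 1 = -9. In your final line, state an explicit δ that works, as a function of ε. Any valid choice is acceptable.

Let ε > 0 be given. We want δ > 0 such that 0 < |x − 4| < δ implies |(-2x^2 + 6x - 1) + 9| < ε.
(-2x^2 + 6x - 1) + 9 = -2x^2 + 6x + 8 = (x − 4)(-2x - 2).
So |(-2x^2 + 6x - 1) + 9| = |x − 4|·|-2x - 2|.
Assume first that |x − 4| < 1, so |x| < 5. Then |-2x - 2| ≤ 2·5 + 2 = 12.
Hence |(-2x^2 + 6x - 1) + 9| ≤ 12|x − 4| < ε provided |x − 4| < ε/12.
Take δ = min(1, ε/12). Then 0 < |x − 4| < δ gives both |x − 4| < 1 and |x − 4| < ε/12, so |(-2x^2 + 6x - 1) + 9| < ε.

δ = min(1, ε/12)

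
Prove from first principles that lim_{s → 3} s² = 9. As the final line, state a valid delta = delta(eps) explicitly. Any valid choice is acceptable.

delta = min(2, eps/8)

Let eps > 0. We seek delta > 0 with 0 < |s − 3| < delta ⇒ |s² − 9| < eps.
Factor: s² − 9 = (s − 3)(s + 3), so |s² − 9| = |s − 3|·|s + 3|.
Restrict delta ≤ 2. Then |s − 3| < 2 gives |s| < 5, so by the triangle inequality |s + 3| ≤ 5 + 3 = 8.
Hence |s² − 9| ≤ 8|s − 3|, which is < eps once |s − 3| < eps/8.
Take delta = min(2, eps/8). If 0 < |s − 3| < delta then both bounds hold and |s² − 9| ≤ 8|s − 3| < 8·(eps/8) = eps.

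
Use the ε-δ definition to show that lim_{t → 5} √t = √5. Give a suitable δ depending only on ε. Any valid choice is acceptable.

Fix ε > 0. We want δ > 0 such that 0 < |t − 5| < δ implies |√t − √5| < ε.
Multiplying by the conjugate, |√t − √5| = |t − 5|/(√t + √5).
Restrict δ ≤ 5 so that |t − 5| < 5 forces t > 0, and then √t + √5 > √5.
Hence |√t − √5| < |t − 5|/√5, which is < ε once |t − 5| < √5·ε.
Take δ = min(5, √5·ε). If 0 < |t − 5| < δ then t > 0 and |√t − √5| < |t − 5|/√5 < ε.

δ = min(5, √5·ε)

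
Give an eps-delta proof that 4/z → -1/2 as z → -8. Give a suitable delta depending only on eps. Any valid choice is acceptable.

Let eps > 0 be given. We seek delta > 0 such that 0 < |z + 8| < delta implies |4/z + 1/2| < eps.
|4/z + 1/2| = 4·|-8 − z|/(8·|z|) = 4|z + 8|/(8|z|).
Restrict delta ≤ 4. Then |z + 8| < 4 gives |z| > 4, so 8|z| > 32.
Then |4/z + 1/2| < 4|z + 8|/32, which is < eps when |z + 8| < 8eps.
Take delta = min(4, 8eps). Then 0 < |z + 8| < delta gives both |z + 8| < 4 and |z + 8| < 8eps, so |4/z + 1/2| < eps.

delta = min(4, 8eps)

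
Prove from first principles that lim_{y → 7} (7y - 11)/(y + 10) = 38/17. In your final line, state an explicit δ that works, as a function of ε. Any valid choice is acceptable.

Suppose ε > 0. We want δ > 0 with 0 < |y − 7| < δ ⇒ |(7y - 11)/(y + 10) − (38/17)| < ε.
Combining over a common denominator, (7y - 11)/(y + 10) − (38/17) = [(7y - 11)·17 − 38·(y + 10)] / [17·(y + 10)] = 81(y − 7) / (17(y + 10)).
So |(7y - 11)/(y + 10) − (38/17)| = 81|y − 7| / (17·|y + 10|).
Restrict δ ≤ 17/2. Then |y − 7| < 17/2 gives |y + 10| = |(y − 7) + 17| ≥ 17 − 17/2 = 17/2.
Hence |(7y - 11)/(y + 10) − (38/17)| < 81|y − 7|/(17·(17/2)) = (162/289)|y − 7|, which is < ε once |y − 7| < (289/162)ε.
Take δ = min(17/2, (289/162)ε). Then 0 < |y − 7| < δ forces both bounds, so |(7y - 11)/(y + 10) − (38/17)| < ε.

δ = min(17/2, (289/162)ε)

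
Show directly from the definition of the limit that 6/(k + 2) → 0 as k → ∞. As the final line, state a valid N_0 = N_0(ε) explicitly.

N_0 = 6/ε

Suppose ε > 0. For k ≥ 1, |6/(k + 2) − 0| = 6/(k + 2) ≤ 6/k.
We need 6/k < ε, i.e. k > 6/ε.
Take N_0 = 6/ε. If k > N_0 then |6/(k + 2)| ≤ 6/k < ε.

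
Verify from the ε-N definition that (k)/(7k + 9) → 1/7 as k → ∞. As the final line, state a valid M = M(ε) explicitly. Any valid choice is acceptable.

M = (9/49)/ε

Fix ε > 0. For k ≥ 1, |(k)/(7k + 9) − (1/7)| = |-9|/(7(7k + 9)) = 9/(7(7k + 9)).
Since 7k + 9 ≥ 7k for k ≥ 1, this is ≤ 9/(7·7k) = (9/49)/k.
So |(k)/(7k + 9) − (1/7)| < ε whenever k > (9/49)/ε.
Take M = (9/49)/ε. If k > M then |(k)/(7k + 9) − (1/7)| ≤ (9/49)/k < ε.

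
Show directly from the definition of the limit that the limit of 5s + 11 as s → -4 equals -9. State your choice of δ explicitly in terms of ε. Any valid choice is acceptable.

Let ε > 0. We need δ > 0 so that 0 < |s + 4| < δ implies |(5s + 11) + 9| < ε.
Since (5s + 11) + 9 = 5(s + 4), we have |(5s + 11) + 9| = 5|s + 4|.
So 5|s + 4| < ε exactly when |s + 4| < ε/5.
Choosing δ = ε/5 gives |(5s + 11) + 9| = 5|s + 4| < ε whenever |s + 4| < δ.

δ = ε/5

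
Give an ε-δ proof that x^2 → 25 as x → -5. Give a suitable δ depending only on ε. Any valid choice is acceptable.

Let ε > 0. We seek δ > 0 with 0 < |x + 5| < δ ⇒ |x^2 − 25| < ε.
Factor: x^2 − 25 = (x + 5)(x - 5), so |x^2 − 25| = |x + 5|·|x - 5|.
Impose δ ≤ 1 so that |x| < 6; then |x - 5| ≤ 11.
Hence |x^2 − 25| ≤ 11|x + 5|, which is < ε once |x + 5| < ε/11.
Take δ = min(1, ε/11). If 0 < |x + 5| < δ then both bounds hold and |x^2 − 25| ≤ 11|x + 5| < 11·(ε/11) = ε.

δ = min(1, ε/11)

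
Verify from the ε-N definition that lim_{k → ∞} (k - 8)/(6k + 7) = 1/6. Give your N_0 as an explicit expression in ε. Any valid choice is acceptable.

N_0 = (55/36)/ε

Let ε > 0 be given. For k ≥ 1, |(k - 8)/(6k + 7) − (1/6)| = |-55|/(6(6k + 7)) = 55/(6(6k + 7)).
Since 6k + 7 ≥ 6k for k ≥ 1, this is ≤ 55/(6·6k) = (55/36)/k.
So |(k - 8)/(6k + 7) − (1/6)| < ε whenever k > (55/36)/ε.
Take N_0 = (55/36)/ε. If k > N_0 then |(k - 8)/(6k + 7) − (1/6)| ≤ (55/36)/k < ε.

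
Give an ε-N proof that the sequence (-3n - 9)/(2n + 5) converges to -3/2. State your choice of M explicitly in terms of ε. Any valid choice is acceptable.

Let ε > 0 be given. For n ≥ 1, |(-3n - 9)/(2n + 5) + 3/2| = |-3|/(2(2n + 5)) = 3/(2(2n + 5)).
Since 2n + 5 ≥ 2n for n ≥ 1, this is ≤ 3/(2·2n) = (3/4)/n.
So |(-3n - 9)/(2n + 5) + 3/2| < ε whenever n > (3/4)/ε.
Take M = (3/4)/ε. If n > M then |(-3n - 9)/(2n + 5) + 3/2| ≤ (3/4)/n < ε.

M = (3/4)/ε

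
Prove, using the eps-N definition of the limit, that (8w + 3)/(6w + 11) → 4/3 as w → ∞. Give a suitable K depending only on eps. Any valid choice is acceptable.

K = (35/18)/eps

Fix eps > 0. We seek K > 0 such that w > K implies |(8w + 3)/(6w + 11) − (4/3)| < eps.
(8w + 3)/(6w + 11) − (4/3) = (6(8w + 3) − 8(6w + 11)) / (6(6w + 11)) = -70/(6(6w + 11)).
For w > 0 we have 6w + 11 > 6w, so |(8w + 3)/(6w + 11) − (4/3)| = 70/(6(6w + 11)) < 70/(6·6w) = (35/18)/w.
Thus |(8w + 3)/(6w + 11) − (4/3)| < eps whenever w > (35/18)/eps.
Take K = (35/18)/eps. If w > K then |(8w + 3)/(6w + 11) − (4/3)| < (35/18)/w < eps.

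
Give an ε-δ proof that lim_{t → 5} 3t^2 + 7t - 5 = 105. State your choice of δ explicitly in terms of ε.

δ = min(2, ε/43)

Suppose ε > 0. We want δ > 0 such that 0 < |t − 5| < δ implies |(3t^2 + 7t - 5) − 105| < ε.
(3t^2 + 7t - 5) − 105 = 3t^2 + 7t - 110 = (t − 5)(3t + 22).
So |(3t^2 + 7t - 5) − 105| = |t − 5|·|3t + 22|.
Require δ ≤ 2. Then |t − 5| < 2 gives |t| < 7, and by the triangle inequality |3t + 22| ≤ 3·7 + 22 = 43.
Hence |(3t^2 + 7t - 5) − 105| ≤ 43|t − 5| < ε provided |t − 5| < ε/43.
Choosing δ = min(2, ε/43) ensures both conditions, hence |(3t^2 + 7t - 5) − 105| < ε.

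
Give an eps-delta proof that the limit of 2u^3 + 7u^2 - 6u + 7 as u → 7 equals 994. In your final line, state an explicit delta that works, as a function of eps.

Let eps > 0. We want delta > 0 such that 0 < |u − 7| < delta implies |(2u^3 + 7u^2 - 6u + 7) − 994| < eps.
(2u^3 + 7u^2 - 6u + 7) − 994 = 2u^3 + 7u^2 - 6u - 987 = (u − 7)(2u^2 + 21u + 141).
So |(2u^3 + 7u^2 - 6u + 7) − 994| = |u − 7|·|2u^2 + 21u + 141|.
Require delta ≤ 1. Then |u − 7| < 1 gives |u| < 8, and by the triangle inequality |2u^2 + 21u + 141| ≤ 2·8^2 + 21·8 + 141 = 437.
Hence |(2u^3 + 7u^2 - 6u + 7) − 994| ≤ 437|u − 7| < eps provided |u − 7| < eps/437.
Take delta = min(1, eps/437). Then 0 < |u − 7| < delta gives both |u − 7| < 1 and |u − 7| < eps/437, so |(2u^3 + 7u^2 - 6u + 7) − 994| < eps.

delta = min(1, eps/437)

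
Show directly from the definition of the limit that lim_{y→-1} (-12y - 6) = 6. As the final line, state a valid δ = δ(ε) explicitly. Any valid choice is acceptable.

Fix ε > 0. We need δ > 0 so that 0 < |y + 1| < δ implies |(-12y - 6) − 6| < ε.
|(-12y - 6) − 6| = |-12y - 12| = 12|y + 1|.
Thus it suffices that |y + 1| < ε/12.
Take δ = ε/12. If 0 < |y + 1| < δ then |(-12y - 6) − 6| = 12|y + 1| < 12·(ε/12) = ε.

δ = ε/12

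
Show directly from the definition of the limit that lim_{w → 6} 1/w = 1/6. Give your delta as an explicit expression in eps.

delta = min(3, 18eps)

Let eps > 0 be given. We seek delta > 0 such that 0 < |w − 6| < delta implies |1/w − (1/6)| < eps.
|1/w − (1/6)| = |6 − w|/(6·|w|) = |w − 6|/(6|w|).
Restrict delta ≤ 3. Then |w − 6| < 3 gives |w| > 3, so 6|w| > 18.
Then |1/w − (1/6)| < |w − 6|/18, which is < eps when |w − 6| < 18eps.
Take delta = min(3, 18eps). Then 0 < |w − 6| < delta gives both |w − 6| < 3 and |w − 6| < 18eps, so |1/w − (1/6)| < eps.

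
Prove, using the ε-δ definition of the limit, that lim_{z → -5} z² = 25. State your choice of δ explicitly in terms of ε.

Suppose ε > 0. We seek δ > 0 with 0 < |z + 5| < δ ⇒ |z² − 25| < ε.
Factor: z² − 25 = (z + 5)(z - 5), so |z² − 25| = |z + 5|·|z - 5|.
Impose δ ≤ 1 so that |z| < 6; then |z - 5| ≤ 11.
Hence |z² − 25| ≤ 11|z + 5|, which is < ε once |z + 5| < ε/11.
Take δ = min(1, ε/11). If 0 < |z + 5| < δ then both bounds hold and |z² − 25| ≤ 11|z + 5| < 11·(ε/11) = ε.

δ = min(1, ε/11)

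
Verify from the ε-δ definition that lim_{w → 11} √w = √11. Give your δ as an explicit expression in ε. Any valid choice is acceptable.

δ = min(11, √11·ε)

Suppose ε > 0. We want δ > 0 such that 0 < |w − 11| < δ implies |√w − √11| < ε.
Multiplying by the conjugate, |√w − √11| = |w − 11|/(√w + √11).
Restrict δ ≤ 11 so that |w − 11| < 11 forces w > 0, and then √w + √11 > √11.
Hence |√w − √11| < |w − 11|/√11, which is < ε once |w − 11| < √11·ε.
Take δ = min(11, √11·ε). If 0 < |w − 11| < δ then w > 0 and |√w − √11| < |w − 11|/√11 < ε.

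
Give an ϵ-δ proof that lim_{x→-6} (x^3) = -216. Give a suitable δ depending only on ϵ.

δ = min(2, ϵ/148)

Let ϵ > 0. We seek δ > 0 with 0 < |x + 6| < δ ⇒ |x^3 + 216| < ϵ.
Factor: x^3 + 216 = (x + 6)(x^2 - 6x + 36), so |x^3 + 216| = |x + 6|·|x^2 - 6x + 36|.
Restrict δ ≤ 2. Then |x + 6| < 2 gives |x| < 8, so by the triangle inequality |x^2 - 6x + 36| ≤ 8^2 + 6·8 + 36 = 148.
Hence |x^3 + 216| ≤ 148|x + 6|, which is < ϵ once |x + 6| < ϵ/148.
Take δ = min(2, ϵ/148). If 0 < |x + 6| < δ then both bounds hold and |x^3 + 216| ≤ 148|x + 6| < 148·(ϵ/148) = ϵ.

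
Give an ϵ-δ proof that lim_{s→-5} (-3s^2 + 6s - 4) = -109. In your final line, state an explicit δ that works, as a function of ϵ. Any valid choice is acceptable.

Suppose ϵ > 0. We want δ > 0 such that 0 < |s + 5| < δ implies |(-3s^2 + 6s - 4) + 109| < ϵ.
(-3s^2 + 6s - 4) + 109 = -3s^2 + 6s + 105 = (s + 5)(-3s + 21).
So |(-3s^2 + 6s - 4) + 109| = |s + 5|·|-3s + 21|.
Assume first that |s + 5| < 2, so |s| < 7. Then |-3s + 21| ≤ 3·7 + 21 = 42.
Hence |(-3s^2 + 6s - 4) + 109| ≤ 42|s + 5| < ϵ provided |s + 5| < ϵ/42.
Take δ = min(2, ϵ/42). Then 0 < |s + 5| < δ gives both |s + 5| < 2 and |s + 5| < ϵ/42, so |(-3s^2 + 6s - 4) + 109| < ϵ.

δ = min(2, ϵ/42)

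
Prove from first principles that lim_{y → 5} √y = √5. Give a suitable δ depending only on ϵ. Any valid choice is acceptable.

δ = min(5, √5·ϵ)

Let ϵ > 0 be given. We want δ > 0 such that 0 < |y − 5| < δ implies |√y − √5| < ϵ.
Multiplying by the conjugate, |√y − √5| = |y − 5|/(√y + √5).
Restrict δ ≤ 5 so that |y − 5| < 5 forces y > 0, and then √y + √5 > √5.
Hence |√y − √5| < |y − 5|/√5, which is < ϵ once |y − 5| < √5·ϵ.
Take δ = min(5, √5·ϵ). If 0 < |y − 5| < δ then y > 0 and |√y − √5| < |y − 5|/√5 < ϵ.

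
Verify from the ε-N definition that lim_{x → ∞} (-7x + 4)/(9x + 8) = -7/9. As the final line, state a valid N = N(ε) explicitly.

Let ε > 0 be given. We seek N > 0 such that x > N implies |(-7x + 4)/(9x + 8) + 7/9| < ε.
(-7x + 4)/(9x + 8) + 7/9 = (9(-7x + 4) − (-7)(9x + 8)) / (9(9x + 8)) = 92/(9(9x + 8)).
For x > 0 we have 9x + 8 > 9x, so |(-7x + 4)/(9x + 8) + 7/9| = 92/(9(9x + 8)) < 92/(9·9x) = (92/81)/x.
Thus |(-7x + 4)/(9x + 8) + 7/9| < ε whenever x > (92/81)/ε.
Take N = (92/81)/ε. If x > N then |(-7x + 4)/(9x + 8) + 7/9| < (92/81)/x < ε.

N = (92/81)/ε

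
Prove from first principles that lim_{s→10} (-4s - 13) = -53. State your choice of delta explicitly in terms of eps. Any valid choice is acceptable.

Let eps > 0. We need delta > 0 so that 0 < |s − 10| < delta implies |(-4s - 13) + 53| < eps.
|(-4s - 13) + 53| = |-4s + 40| = 4|s − 10|.
So 4|s − 10| < eps exactly when |s − 10| < eps/4.
Choosing delta = eps/4 gives |(-4s - 13) + 53| = 4|s − 10| < eps whenever |s − 10| < delta.

delta = eps/4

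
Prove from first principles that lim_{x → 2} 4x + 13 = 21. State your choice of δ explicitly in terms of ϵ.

δ = ϵ/4

Fix ϵ > 0. We need δ > 0 so that 0 < |x − 2| < δ implies |(4x + 13) − 21| < ϵ.
|(4x + 13) − 21| = |4x - 8| = 4|x − 2|.
So 4|x − 2| < ϵ exactly when |x − 2| < ϵ/4.
Take δ = ϵ/4. If 0 < |x − 2| < δ then |(4x + 13) − 21| = 4|x − 2| < 4·(ϵ/4) = ϵ.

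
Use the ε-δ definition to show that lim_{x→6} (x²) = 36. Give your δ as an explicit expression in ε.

δ = min(2, ε/14)

Let ε > 0 be given. We seek δ > 0 with 0 < |x − 6| < δ ⇒ |x² − 36| < ε.
Factor: x² − 36 = (x − 6)(x + 6), so |x² − 36| = |x − 6|·|x + 6|.
Impose δ ≤ 2 so that |x| < 8; then |x + 6| ≤ 14.
Hence |x² − 36| ≤ 14|x − 6|, which is < ε once |x − 6| < ε/14.
Take δ = min(2, ε/14). If 0 < |x − 6| < δ then both bounds hold and |x² − 36| ≤ 14|x − 6| < 14·(ε/14) = ε.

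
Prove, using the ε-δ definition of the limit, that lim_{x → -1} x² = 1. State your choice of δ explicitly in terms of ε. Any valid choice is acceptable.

δ = min(2, ε/4)

Let ε > 0 be given. We seek δ > 0 with 0 < |x + 1| < δ ⇒ |x² − 1| < ε.
Factor: x² − 1 = (x + 1)(x - 1), so |x² − 1| = |x + 1|·|x - 1|.
Restrict δ ≤ 2. Then |x + 1| < 2 gives |x| < 3, so by the triangle inequality |x - 1| ≤ 3 + 1 = 4.
Hence |x² − 1| ≤ 4|x + 1|, which is < ε once |x + 1| < ε/4.
Take δ = min(2, ε/4). If 0 < |x + 1| < δ then both bounds hold and |x² − 1| ≤ 4|x + 1| < 4·(ε/4) = ε.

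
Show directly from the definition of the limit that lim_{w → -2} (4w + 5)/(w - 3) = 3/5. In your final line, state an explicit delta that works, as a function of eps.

delta = min(5/2, (25/34)eps)

Let eps > 0 be given. We want delta > 0 with 0 < |w + 2| < delta ⇒ |(4w + 5)/(w - 3) − (3/5)| < eps.
Combining over a common denominator, (4w + 5)/(w - 3) − (3/5) = [(4w + 5)·(-5) − (-3)·(w - 3)] / [(-5)·(w - 3)] = -17(w + 2) / ((-5)(w - 3)).
So |(4w + 5)/(w - 3) − (3/5)| = 17|w + 2| / (5·|w − 3|).
Restrict delta ≤ 5/2. Then |w + 2| < 5/2 gives |w − 3| = |(w + 2) + (-5)| ≥ 5 − 5/2 = 5/2.
Hence |(4w + 5)/(w - 3) − (3/5)| < 17|w + 2|/(5·(5/2)) = (34/25)|w + 2|, which is < eps once |w + 2| < (25/34)eps.
Take delta = min(5/2, (25/34)eps). Then 0 < |w + 2| < delta forces both bounds, so |(4w + 5)/(w - 3) − (3/5)| < eps.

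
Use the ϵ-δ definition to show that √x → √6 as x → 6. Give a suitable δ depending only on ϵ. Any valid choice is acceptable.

Fix ϵ > 0. We want δ > 0 such that 0 < |x − 6| < δ implies |√x − √6| < ϵ.
Multiplying by the conjugate, |√x − √6| = |x − 6|/(√x + √6).
Restrict δ ≤ 6 so that |x − 6| < 6 forces x > 0, and then √x + √6 > √6.
Hence |√x − √6| < |x − 6|/√6, which is < ϵ once |x − 6| < √6·ϵ.
Take δ = min(6, √6·ϵ). If 0 < |x − 6| < δ then x > 0 and |√x − √6| < |x − 6|/√6 < ϵ.

δ = min(6, √6·ϵ)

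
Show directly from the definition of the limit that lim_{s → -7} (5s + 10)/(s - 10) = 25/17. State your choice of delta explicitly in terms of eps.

delta = min(17/2, (289/120)eps)

Let eps > 0 be given. We want delta > 0 with 0 < |s + 7| < delta ⇒ |(5s + 10)/(s - 10) − (25/17)| < eps.
Combining over a common denominator, (5s + 10)/(s - 10) − (25/17) = [(5s + 10)·(-17) − (-25)·(s - 10)] / [(-17)·(s - 10)] = -60(s + 7) / ((-17)(s - 10)).
So |(5s + 10)/(s - 10) − (25/17)| = 60|s + 7| / (17·|s − 10|).
Restrict delta ≤ 17/2. Then |s + 7| < 17/2 gives |s − 10| = |(s + 7) + (-17)| ≥ 17 − 17/2 = 17/2.
Hence |(5s + 10)/(s - 10) − (25/17)| < 60|s + 7|/(17·(17/2)) = (120/289)|s + 7|, which is < eps once |s + 7| < (289/120)eps.
Take delta = min(17/2, (289/120)eps). Then 0 < |s + 7| < delta forces both bounds, so |(5s + 10)/(s - 10) − (25/17)| < eps.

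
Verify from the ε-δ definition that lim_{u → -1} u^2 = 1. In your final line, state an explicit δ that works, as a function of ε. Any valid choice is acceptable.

Let ε > 0. We seek δ > 0 with 0 < |u + 1| < δ ⇒ |u^2 − 1| < ε.
Factor: u^2 − 1 = (u + 1)(u - 1), so |u^2 − 1| = |u + 1|·|u - 1|.
Impose δ ≤ 2 so that |u| < 3; then |u - 1| ≤ 4.
Hence |u^2 − 1| ≤ 4|u + 1|, which is < ε once |u + 1| < ε/4.
Take δ = min(2, ε/4). If 0 < |u + 1| < δ then both bounds hold and |u^2 − 1| ≤ 4|u + 1| < 4·(ε/4) = ε.

δ = min(2, ε/4)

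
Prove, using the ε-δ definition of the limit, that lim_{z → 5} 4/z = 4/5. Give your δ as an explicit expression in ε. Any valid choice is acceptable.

δ = min(5/2, (25/8)ε)

Fix ε > 0. We seek δ > 0 such that 0 < |z − 5| < δ implies |4/z − (4/5)| < ε.
|4/z − (4/5)| = 4·|5 − z|/(5·|z|) = 4|z − 5|/(5|z|).
Require δ ≤ 5/2 so that |z| > 5 − 5/2 = 5/2, hence 5|z| > 25/2.
Then |4/z − (4/5)| < 4|z − 5|/(25/2), which is < ε when |z − 5| < (25/8)ε.
Take δ = min(5/2, (25/8)ε). Then 0 < |z − 5| < δ gives both |z − 5| < 5/2 and |z − 5| < (25/8)ε, so |4/z − (4/5)| < ε.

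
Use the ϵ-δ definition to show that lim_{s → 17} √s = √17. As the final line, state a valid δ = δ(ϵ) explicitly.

δ = min(17, √17·ϵ)

Suppose ϵ > 0. We want δ > 0 such that 0 < |s − 17| < δ implies |√s − √17| < ϵ.
Rationalise: √s − √17 = (s − 17)/(√s + √17), so |√s − √17| = |s − 17|/(√s + √17).
Restrict δ ≤ 17 so that |s − 17| < 17 forces s > 0, and then √s + √17 > √17.
Hence |√s − √17| < |s − 17|/√17, which is < ϵ once |s − 17| < √17·ϵ.
Take δ = min(17, √17·ϵ). If 0 < |s − 17| < δ then s > 0 and |√s − √17| < |s − 17|/√17 < ϵ.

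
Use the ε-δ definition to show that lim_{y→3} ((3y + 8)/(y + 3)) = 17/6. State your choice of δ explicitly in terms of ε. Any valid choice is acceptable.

Suppose ε > 0. We want δ > 0 with 0 < |y − 3| < δ ⇒ |(3y + 8)/(y + 3) − (17/6)| < ε.
Combining over a common denominator, (3y + 8)/(y + 3) − (17/6) = [(3y + 8)·6 − 17·(y + 3)] / [6·(y + 3)] = 1(y − 3) / (6(y + 3)).
So |(3y + 8)/(y + 3) − (17/6)| = |y − 3| / (6·|y + 3|).
Restrict δ ≤ 3. Then |y − 3| < 3 gives |y + 3| = |(y − 3) + 6| ≥ 6 − 3 = 3.
Hence |(3y + 8)/(y + 3) − (17/6)| < |y − 3|/(6·3) = (1/18)|y − 3|, which is < ε once |y − 3| < 18ε.
Take δ = min(3, 18ε). Then 0 < |y − 3| < δ forces both bounds, so |(3y + 8)/(y + 3) − (17/6)| < ε.

δ = min(3, 18ε)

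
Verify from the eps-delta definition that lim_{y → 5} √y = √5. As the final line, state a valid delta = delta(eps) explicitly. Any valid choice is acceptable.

Suppose eps > 0. We want delta > 0 such that 0 < |y − 5| < delta implies |√y − √5| < eps.
Rationalise: √y − √5 = (y − 5)/(√y + √5), so |√y − √5| = |y − 5|/(√y + √5).
Restrict delta ≤ 5 so that |y − 5| < 5 forces y > 0, and then √y + √5 > √5.
Hence |√y − √5| < |y − 5|/√5, which is < eps once |y − 5| < √5·eps.
Take delta = min(5, √5·eps). If 0 < |y − 5| < delta then y > 0 and |√y − √5| < |y − 5|/√5 < eps.

delta = min(5, √5·eps)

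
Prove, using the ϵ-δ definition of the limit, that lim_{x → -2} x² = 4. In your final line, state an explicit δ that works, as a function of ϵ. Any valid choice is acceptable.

Let ϵ > 0. We seek δ > 0 with 0 < |x + 2| < δ ⇒ |x² − 4| < ϵ.
Factor: x² − 4 = (x + 2)(x - 2), so |x² − 4| = |x + 2|·|x - 2|.
Restrict δ ≤ 1. Then |x + 2| < 1 gives |x| < 3, so by the triangle inequality |x - 2| ≤ 3 + 2 = 5.
Hence |x² − 4| ≤ 5|x + 2|, which is < ϵ once |x + 2| < ϵ/5.
Take δ = min(1, ϵ/5). If 0 < |x + 2| < δ then both bounds hold and |x² − 4| ≤ 5|x + 2| < 5·(ϵ/5) = ϵ.

δ = min(1, ϵ/5)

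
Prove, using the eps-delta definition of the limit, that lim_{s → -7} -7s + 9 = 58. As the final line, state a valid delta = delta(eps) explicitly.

Let eps > 0. We need delta > 0 so that 0 < |s + 7| < delta implies |(-7s + 9) − 58| < eps.
Since (-7s + 9) − 58 = -7(s + 7), we have |(-7s + 9) − 58| = 7|s + 7|.
So 7|s + 7| < eps exactly when |s + 7| < eps/7.
Take delta = eps/7. If 0 < |s + 7| < delta then |(-7s + 9) − 58| = 7|s + 7| < 7·(eps/7) = eps.

delta = eps/7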